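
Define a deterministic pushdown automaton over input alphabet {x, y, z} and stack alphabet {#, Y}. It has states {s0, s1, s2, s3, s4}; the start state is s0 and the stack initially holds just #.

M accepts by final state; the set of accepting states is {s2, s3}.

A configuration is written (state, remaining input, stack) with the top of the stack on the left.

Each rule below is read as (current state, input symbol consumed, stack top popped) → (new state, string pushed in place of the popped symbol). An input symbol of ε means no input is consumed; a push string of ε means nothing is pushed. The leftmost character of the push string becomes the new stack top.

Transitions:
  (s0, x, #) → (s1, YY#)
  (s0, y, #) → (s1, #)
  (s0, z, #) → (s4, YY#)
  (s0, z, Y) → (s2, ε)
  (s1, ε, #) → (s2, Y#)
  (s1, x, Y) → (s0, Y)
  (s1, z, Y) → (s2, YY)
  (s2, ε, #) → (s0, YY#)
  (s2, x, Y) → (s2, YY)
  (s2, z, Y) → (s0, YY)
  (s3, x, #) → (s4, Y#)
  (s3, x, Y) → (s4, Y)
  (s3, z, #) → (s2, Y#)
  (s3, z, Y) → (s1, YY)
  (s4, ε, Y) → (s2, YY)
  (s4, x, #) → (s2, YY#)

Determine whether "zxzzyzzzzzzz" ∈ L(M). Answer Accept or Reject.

(s0, zxzzyzzzzzzz, #) ⊢ (s4, xzzyzzzzzzz, YY#) ⊢ (s2, xzzyzzzzzzz, YYY#) ⊢ (s2, zzyzzzzzzz, YYYY#) ⊢ (s0, zyzzzzzzz, YYYYY#) ⊢ (s2, yzzzzzzz, YYYY#)
No transition applies at (s2, yzzzzzzz, YYYY#); input not fully consumed.

Reject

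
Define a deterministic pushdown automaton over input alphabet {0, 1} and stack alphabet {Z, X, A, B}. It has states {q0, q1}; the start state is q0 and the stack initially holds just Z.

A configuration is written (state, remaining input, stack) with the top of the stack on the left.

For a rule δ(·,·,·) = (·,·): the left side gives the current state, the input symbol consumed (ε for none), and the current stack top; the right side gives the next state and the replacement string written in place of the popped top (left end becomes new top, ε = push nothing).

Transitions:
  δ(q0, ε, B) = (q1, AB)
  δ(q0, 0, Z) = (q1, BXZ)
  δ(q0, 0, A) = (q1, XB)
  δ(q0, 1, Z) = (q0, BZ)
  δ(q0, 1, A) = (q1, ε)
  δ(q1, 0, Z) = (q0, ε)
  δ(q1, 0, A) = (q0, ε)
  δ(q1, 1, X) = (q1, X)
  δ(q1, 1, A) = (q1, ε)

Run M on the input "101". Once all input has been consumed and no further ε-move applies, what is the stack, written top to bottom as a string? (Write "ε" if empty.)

(q0, 101, Z) ⊢ (q0, 01, BZ) ⊢ (q1, 01, ABZ) ⊢ (q0, 1, BZ) ⊢ (q1, 1, ABZ) ⊢ (q1, ε, BZ)
All input consumed in state q1 with stack BZ.

BZ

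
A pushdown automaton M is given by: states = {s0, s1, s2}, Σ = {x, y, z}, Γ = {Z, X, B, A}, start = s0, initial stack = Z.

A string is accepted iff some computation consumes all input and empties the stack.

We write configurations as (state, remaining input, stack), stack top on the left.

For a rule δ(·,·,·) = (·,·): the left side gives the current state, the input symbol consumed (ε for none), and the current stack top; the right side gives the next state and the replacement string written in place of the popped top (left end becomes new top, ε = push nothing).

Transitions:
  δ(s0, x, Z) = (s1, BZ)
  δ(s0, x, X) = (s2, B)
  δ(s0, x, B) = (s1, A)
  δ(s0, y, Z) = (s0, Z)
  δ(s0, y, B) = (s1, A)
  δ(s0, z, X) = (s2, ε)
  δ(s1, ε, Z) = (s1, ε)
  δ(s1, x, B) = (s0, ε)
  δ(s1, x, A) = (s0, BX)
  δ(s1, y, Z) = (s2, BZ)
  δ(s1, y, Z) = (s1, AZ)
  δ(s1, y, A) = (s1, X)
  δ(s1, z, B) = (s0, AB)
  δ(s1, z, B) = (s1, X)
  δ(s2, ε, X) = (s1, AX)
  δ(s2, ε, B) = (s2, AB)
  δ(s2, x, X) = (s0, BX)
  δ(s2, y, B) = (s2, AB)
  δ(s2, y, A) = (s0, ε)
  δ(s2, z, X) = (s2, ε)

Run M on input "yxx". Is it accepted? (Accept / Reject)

Reject

No computation consumes all input and empties the stack.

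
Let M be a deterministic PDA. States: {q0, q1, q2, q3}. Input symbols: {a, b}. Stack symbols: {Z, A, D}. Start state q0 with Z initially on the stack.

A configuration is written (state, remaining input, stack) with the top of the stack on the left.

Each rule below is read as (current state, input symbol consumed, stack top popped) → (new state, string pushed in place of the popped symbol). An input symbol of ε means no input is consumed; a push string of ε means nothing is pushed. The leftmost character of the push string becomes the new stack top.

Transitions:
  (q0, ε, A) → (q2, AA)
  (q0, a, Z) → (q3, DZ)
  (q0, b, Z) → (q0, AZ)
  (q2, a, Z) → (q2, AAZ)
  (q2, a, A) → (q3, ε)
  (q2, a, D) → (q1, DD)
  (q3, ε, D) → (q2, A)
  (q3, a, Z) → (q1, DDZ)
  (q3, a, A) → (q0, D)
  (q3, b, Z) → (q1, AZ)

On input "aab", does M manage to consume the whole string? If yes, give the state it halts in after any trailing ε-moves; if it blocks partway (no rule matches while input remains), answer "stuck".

q1

(q0, aab, Z) ⊢ (q3, ab, DZ) ⊢ (q2, ab, AZ) ⊢ (q3, b, Z) ⊢ (q1, ε, AZ)
All input consumed; M is in state q1.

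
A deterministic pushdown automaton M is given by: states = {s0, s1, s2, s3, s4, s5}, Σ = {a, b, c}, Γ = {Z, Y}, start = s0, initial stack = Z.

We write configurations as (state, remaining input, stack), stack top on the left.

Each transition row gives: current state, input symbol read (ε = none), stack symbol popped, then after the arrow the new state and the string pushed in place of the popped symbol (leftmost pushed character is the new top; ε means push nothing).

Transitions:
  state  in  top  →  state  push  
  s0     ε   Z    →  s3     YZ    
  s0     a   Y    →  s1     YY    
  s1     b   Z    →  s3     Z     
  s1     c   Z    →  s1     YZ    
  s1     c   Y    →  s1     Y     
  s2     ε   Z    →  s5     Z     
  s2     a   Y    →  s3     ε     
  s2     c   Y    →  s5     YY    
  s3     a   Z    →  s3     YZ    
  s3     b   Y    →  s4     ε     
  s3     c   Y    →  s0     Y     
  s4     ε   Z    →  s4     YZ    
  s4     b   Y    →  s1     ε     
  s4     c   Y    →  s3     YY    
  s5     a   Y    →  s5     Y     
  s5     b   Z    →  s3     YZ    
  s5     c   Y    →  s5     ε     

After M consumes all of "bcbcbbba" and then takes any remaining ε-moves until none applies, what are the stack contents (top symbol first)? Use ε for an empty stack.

YZ

(s0, bcbcbbba, Z)
  ε-move, top Z: go to s3, push YZ → (s3, bcbcbbba, YZ)
  read b, top Y: go to s4, push ε → (s4, cbcbbba, Z)
  ε-move, top Z: go to s4, push YZ → (s4, cbcbbba, YZ)
  read c, top Y: go to s3, push YY → (s3, bcbbba, YYZ)
  read b, top Y: go to s4, push ε → (s4, cbbba, YZ)
  read c, top Y: go to s3, push YY → (s3, bbba, YYZ)
  read b, top Y: go to s4, push ε → (s4, bba, YZ)
  read b, top Y: go to s1, push ε → (s1, ba, Z)
  read b, top Z: go to s3, push Z → (s3, a, Z)
  read a, top Z: go to s3, push YZ → (s3, ε, YZ)
All input consumed in state s3 with stack YZ.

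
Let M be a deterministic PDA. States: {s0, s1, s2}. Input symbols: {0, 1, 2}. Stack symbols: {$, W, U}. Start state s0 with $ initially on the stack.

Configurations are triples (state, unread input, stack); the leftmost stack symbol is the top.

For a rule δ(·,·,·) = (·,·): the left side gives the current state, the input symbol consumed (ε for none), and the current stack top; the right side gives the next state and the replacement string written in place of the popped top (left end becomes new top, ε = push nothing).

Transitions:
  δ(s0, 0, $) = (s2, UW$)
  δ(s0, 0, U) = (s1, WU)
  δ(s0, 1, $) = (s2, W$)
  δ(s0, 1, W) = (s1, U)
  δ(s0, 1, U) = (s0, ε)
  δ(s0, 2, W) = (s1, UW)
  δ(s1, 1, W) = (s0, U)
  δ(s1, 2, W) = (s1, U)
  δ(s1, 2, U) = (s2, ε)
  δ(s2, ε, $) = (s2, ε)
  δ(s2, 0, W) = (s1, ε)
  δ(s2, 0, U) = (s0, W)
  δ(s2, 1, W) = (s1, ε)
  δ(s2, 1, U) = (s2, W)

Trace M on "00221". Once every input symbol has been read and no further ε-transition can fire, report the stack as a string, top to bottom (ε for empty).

W$

(s0, 00221, $) ⊢ (s2, 0221, UW$) ⊢ (s0, 221, WW$) ⊢ (s1, 21, UWW$) ⊢ (s2, 1, WW$) ⊢ (s1, ε, W$)
All input consumed in state s1 with stack W$.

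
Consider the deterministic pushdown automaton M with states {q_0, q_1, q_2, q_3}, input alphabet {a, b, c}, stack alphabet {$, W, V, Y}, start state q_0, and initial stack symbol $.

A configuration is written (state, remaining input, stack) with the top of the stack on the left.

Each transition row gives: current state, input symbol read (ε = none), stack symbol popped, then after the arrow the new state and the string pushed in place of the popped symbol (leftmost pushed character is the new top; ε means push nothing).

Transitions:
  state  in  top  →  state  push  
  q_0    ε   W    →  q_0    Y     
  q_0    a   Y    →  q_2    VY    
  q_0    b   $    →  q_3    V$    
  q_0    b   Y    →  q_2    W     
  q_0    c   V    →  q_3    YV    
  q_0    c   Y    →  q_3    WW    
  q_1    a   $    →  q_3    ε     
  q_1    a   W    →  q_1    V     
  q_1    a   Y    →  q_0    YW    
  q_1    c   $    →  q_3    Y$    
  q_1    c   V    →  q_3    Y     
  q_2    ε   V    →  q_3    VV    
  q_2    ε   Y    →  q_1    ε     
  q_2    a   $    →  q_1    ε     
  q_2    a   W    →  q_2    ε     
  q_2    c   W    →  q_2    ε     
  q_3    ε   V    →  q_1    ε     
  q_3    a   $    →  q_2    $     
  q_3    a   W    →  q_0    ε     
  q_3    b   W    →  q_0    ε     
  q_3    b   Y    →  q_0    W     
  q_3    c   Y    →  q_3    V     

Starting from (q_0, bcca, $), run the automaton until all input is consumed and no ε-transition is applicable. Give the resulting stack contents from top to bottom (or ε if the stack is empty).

(q_0, bcca, $) ⊢ (q_3, cca, V$) ⊢ (q_1, cca, $) ⊢ (q_3, ca, Y$) ⊢ (q_3, a, V$) ⊢ (q_1, a, $) ⊢ (q_3, ε, ε)
All input consumed in state q_3 with stack ε.

ε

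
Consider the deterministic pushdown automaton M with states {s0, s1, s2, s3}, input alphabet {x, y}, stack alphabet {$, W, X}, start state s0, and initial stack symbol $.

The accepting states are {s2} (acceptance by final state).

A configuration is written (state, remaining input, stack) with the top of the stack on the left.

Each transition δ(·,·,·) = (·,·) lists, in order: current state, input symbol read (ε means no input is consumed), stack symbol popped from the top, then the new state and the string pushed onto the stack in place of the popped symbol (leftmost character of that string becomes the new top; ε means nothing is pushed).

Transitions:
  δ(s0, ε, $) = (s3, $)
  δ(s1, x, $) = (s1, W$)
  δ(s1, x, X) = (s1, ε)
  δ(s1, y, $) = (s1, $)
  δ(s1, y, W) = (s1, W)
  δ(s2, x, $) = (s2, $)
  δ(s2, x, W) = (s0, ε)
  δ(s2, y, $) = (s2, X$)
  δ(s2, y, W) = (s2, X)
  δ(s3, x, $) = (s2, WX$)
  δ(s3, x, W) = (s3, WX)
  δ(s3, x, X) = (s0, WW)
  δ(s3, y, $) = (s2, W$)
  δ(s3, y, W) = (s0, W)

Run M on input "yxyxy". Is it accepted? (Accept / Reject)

Accept

(s0, yxyxy, $) ⊢ (s3, yxyxy, $) ⊢ (s2, xyxy, W$) ⊢ (s0, yxy, $) ⊢ (s3, yxy, $) ⊢ (s2, xy, W$) ⊢ (s0, y, $) ⊢ (s3, y, $) ⊢ (s2, ε, W$)
All input consumed; state s2 ∈ F.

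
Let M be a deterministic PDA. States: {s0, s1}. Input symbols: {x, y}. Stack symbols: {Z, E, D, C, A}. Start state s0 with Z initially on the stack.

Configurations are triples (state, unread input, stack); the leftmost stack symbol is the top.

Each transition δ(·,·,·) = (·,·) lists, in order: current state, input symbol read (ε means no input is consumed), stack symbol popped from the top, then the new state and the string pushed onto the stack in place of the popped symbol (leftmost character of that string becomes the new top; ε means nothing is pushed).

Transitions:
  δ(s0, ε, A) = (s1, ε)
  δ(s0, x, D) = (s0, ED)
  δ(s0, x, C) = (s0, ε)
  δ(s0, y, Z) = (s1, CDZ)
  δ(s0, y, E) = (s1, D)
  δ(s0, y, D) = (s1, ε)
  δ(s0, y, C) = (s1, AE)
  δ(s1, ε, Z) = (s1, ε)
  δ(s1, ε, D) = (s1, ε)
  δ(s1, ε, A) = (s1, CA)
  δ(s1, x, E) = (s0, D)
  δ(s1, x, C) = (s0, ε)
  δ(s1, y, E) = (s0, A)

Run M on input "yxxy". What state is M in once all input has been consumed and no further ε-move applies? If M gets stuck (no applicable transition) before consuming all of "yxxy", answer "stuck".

(s0, yxxy, Z) ⊢ (s1, xxy, CDZ) ⊢ (s0, xy, DZ) ⊢ (s0, y, EDZ) ⊢ (s1, ε, DDZ) ⊢ (s1, ε, DZ) ⊢ (s1, ε, Z) ⊢ (s1, ε, ε)
All input consumed; M is in state s1.

s1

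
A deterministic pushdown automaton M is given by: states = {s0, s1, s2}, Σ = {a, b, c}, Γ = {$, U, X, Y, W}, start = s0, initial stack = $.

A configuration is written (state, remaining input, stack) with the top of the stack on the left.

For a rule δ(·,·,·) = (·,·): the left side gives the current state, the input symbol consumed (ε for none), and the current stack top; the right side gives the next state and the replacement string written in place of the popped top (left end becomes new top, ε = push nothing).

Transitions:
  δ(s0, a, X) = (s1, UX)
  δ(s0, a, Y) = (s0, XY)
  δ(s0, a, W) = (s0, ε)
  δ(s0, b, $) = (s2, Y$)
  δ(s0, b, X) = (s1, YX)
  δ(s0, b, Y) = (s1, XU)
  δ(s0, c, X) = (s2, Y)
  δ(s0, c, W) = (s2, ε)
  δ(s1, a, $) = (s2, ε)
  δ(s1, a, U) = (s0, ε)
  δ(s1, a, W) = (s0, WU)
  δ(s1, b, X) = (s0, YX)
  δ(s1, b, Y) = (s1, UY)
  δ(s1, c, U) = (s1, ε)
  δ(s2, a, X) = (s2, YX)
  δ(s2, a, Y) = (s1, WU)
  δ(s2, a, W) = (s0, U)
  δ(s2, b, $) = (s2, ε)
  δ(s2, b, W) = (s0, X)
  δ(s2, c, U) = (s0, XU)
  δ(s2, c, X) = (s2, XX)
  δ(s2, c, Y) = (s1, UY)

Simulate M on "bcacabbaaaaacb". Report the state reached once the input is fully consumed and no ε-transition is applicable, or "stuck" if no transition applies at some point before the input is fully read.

stuck

(s0, bcacabbaaaaacb, $) ⊢ (s2, cacabbaaaaacb, Y$) ⊢ (s1, acabbaaaaacb, UY$) ⊢ (s0, cabbaaaaacb, Y$)
No transition for (s0, c, top Y); M blocks with input cabbaaaaacb remaining.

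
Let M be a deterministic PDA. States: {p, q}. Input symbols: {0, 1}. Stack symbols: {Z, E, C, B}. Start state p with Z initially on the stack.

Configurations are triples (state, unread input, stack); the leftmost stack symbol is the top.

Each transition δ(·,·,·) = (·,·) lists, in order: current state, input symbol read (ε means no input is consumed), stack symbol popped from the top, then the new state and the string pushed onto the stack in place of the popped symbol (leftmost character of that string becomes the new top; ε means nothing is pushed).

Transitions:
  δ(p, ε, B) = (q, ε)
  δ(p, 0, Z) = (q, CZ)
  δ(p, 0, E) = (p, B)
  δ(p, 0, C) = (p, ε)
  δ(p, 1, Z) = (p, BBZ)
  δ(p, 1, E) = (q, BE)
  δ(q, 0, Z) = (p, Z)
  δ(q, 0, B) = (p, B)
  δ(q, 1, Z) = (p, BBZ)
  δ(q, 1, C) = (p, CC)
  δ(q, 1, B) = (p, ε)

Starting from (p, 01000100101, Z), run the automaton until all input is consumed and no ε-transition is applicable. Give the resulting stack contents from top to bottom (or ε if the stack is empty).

BZ

(p, 01000100101, Z)
  read 0, top Z: go to q, push CZ → (q, 1000100101, CZ)
  read 1, top C: go to p, push CC → (p, 000100101, CCZ)
  read 0, top C: go to p, push ε → (p, 00100101, CZ)
  read 0, top C: go to p, push ε → (p, 0100101, Z)
  read 0, top Z: go to q, push CZ → (q, 100101, CZ)
  read 1, top C: go to p, push CC → (p, 00101, CCZ)
  read 0, top C: go to p, push ε → (p, 0101, CZ)
  read 0, top C: go to p, push ε → (p, 101, Z)
  read 1, top Z: go to p, push BBZ → (p, 01, BBZ)
  ε-move, top B: go to q, push ε → (q, 01, BZ)
  read 0, top B: go to p, push B → (p, 1, BZ)
  ε-move, top B: go to q, push ε → (q, 1, Z)
  read 1, top Z: go to p, push BBZ → (p, ε, BBZ)
  ε-move, top B: go to q, push ε → (q, ε, BZ)
All input consumed in state q with stack BZ.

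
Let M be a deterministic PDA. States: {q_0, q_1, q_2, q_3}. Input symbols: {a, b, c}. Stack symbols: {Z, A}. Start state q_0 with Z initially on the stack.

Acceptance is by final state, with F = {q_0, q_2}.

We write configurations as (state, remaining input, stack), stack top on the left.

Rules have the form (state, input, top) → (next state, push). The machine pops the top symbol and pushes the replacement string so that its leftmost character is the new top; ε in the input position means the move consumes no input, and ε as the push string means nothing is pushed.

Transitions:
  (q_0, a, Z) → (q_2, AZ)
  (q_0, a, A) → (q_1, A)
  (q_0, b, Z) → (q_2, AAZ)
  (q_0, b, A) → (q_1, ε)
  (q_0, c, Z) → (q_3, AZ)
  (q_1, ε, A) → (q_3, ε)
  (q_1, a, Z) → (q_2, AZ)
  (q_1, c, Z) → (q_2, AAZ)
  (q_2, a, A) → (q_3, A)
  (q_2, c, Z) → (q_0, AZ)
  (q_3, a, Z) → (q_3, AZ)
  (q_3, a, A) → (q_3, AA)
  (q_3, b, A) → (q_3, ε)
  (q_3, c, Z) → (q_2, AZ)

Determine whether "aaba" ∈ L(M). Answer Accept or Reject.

(q_0, aaba, Z) ⊢ (q_2, aba, AZ) ⊢ (q_3, ba, AZ) ⊢ (q_3, a, Z) ⊢ (q_3, ε, AZ)
All input consumed; state q_3 ∉ F and no further ε-move applies.

Reject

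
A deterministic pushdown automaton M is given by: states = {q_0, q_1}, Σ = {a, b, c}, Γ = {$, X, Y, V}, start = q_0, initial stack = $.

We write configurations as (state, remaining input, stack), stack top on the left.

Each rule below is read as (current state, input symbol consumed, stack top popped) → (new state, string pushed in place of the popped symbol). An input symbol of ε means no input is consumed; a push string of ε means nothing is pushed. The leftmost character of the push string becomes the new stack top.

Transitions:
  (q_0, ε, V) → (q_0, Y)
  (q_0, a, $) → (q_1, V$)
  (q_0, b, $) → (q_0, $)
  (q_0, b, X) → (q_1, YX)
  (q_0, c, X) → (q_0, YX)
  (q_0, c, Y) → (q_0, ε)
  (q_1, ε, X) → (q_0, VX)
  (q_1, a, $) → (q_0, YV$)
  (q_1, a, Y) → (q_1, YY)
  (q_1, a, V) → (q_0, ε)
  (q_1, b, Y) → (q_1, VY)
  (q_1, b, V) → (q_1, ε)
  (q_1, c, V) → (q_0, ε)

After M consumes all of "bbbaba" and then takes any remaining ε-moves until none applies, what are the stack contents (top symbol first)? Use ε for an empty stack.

YV$

(q_0, bbbaba, $) ⊢ (q_0, bbaba, $) ⊢ (q_0, baba, $) ⊢ (q_0, aba, $) ⊢ (q_1, ba, V$) ⊢ (q_1, a, $) ⊢ (q_0, ε, YV$)
All input consumed in state q_0 with stack YV$.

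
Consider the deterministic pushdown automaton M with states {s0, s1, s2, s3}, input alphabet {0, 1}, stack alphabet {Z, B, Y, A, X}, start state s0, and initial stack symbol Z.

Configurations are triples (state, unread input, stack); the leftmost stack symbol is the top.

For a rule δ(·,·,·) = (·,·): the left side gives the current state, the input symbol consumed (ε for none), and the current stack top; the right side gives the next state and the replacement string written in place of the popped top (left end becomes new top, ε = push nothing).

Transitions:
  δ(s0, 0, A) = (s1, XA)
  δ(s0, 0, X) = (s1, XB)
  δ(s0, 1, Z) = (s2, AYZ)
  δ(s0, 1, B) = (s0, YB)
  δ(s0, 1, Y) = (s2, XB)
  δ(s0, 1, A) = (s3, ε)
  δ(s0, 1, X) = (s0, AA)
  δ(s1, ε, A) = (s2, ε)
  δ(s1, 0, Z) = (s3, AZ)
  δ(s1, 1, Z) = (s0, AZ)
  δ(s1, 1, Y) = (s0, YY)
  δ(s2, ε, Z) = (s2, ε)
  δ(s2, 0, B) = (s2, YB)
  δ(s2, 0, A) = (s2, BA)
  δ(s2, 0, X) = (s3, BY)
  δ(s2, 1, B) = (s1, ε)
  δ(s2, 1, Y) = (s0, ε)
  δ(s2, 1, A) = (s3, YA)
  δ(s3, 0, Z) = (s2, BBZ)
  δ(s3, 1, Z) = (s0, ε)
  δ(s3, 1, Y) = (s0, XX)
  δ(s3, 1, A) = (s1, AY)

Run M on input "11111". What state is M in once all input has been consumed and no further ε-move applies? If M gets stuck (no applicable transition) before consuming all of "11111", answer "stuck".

s3

(s0, 11111, Z) ⊢ (s2, 1111, AYZ) ⊢ (s3, 111, YAYZ) ⊢ (s0, 11, XXAYZ) ⊢ (s0, 1, AAXAYZ) ⊢ (s3, ε, AXAYZ)
All input consumed; M is in state s3.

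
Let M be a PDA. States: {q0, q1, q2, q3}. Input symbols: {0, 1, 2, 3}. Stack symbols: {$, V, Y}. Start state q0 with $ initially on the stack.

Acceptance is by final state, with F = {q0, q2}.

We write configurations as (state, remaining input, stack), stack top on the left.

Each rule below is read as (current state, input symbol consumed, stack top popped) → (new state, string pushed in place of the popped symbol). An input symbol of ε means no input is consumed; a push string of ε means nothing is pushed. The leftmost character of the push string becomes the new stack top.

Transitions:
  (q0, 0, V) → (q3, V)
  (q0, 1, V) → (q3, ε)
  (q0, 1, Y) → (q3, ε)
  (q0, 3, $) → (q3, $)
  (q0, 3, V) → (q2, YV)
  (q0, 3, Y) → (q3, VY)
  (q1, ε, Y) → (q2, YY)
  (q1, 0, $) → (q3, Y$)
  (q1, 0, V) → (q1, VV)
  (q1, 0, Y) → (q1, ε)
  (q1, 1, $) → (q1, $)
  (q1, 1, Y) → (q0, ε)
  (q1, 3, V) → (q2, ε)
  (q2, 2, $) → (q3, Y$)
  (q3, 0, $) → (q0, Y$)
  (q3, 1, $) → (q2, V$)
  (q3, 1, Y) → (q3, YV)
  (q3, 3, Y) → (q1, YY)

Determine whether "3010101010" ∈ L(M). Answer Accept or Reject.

One accepting computation: (q0, 3010101010, $) ⊢ (q3, 010101010, $) ⊢ (q0, 10101010, Y$) ⊢ (q3, 0101010, $) ⊢ (q0, 101010, Y$) ⊢ (q3, 01010, $) ⊢ (q0, 1010, Y$) ⊢ (q3, 010, $) ⊢ (q0, 10, Y$) ⊢ (q3, 0, $) ⊢ (q0, ε, Y$)
All input consumed and state q0 ∈ F.

Accept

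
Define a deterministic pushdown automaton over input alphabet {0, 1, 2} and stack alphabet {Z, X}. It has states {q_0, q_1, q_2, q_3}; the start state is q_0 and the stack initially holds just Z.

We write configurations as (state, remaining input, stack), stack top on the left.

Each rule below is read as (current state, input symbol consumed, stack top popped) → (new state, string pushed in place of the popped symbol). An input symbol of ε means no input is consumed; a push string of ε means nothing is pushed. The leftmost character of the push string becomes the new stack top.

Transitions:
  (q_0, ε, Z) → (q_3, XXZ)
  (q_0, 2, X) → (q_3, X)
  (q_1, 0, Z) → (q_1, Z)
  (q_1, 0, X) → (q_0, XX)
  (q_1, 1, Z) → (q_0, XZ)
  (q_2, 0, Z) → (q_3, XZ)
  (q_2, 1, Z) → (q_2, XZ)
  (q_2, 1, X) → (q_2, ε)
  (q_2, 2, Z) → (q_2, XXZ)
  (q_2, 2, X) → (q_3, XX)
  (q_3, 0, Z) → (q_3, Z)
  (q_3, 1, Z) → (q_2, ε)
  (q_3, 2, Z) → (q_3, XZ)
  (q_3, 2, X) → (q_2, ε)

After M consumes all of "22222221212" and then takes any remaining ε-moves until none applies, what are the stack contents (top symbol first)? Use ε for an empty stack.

XXZ

(q_0, 22222221212, Z) ⊢ (q_3, 22222221212, XXZ) ⊢ (q_2, 2222221212, XZ) ⊢ (q_3, 222221212, XXZ) ⊢ (q_2, 22221212, XZ) ⊢ (q_3, 2221212, XXZ) ⊢ (q_2, 221212, XZ) ⊢ (q_3, 21212, XXZ) ⊢ (q_2, 1212, XZ) ⊢ (q_2, 212, Z) ⊢ (q_2, 12, XXZ) ⊢ (q_2, 2, XZ) ⊢ (q_3, ε, XXZ)
All input consumed in state q_3 with stack XXZ.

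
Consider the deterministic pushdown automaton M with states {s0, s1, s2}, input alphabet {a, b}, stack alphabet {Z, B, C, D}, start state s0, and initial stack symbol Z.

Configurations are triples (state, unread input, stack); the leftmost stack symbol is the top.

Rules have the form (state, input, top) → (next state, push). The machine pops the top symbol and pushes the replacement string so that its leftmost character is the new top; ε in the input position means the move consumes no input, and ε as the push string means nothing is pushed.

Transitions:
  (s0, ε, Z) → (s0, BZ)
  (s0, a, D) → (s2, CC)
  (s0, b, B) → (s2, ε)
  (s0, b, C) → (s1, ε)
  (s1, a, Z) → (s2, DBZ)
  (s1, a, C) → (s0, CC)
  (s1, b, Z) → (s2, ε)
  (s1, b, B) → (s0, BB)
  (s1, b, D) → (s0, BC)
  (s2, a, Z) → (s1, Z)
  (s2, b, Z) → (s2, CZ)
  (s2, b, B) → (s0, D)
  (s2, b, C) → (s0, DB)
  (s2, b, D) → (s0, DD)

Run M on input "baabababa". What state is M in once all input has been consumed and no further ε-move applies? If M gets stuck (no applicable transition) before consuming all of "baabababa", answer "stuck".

(s0, baabababa, Z) ⊢ (s0, baabababa, BZ) ⊢ (s2, aabababa, Z) ⊢ (s1, abababa, Z) ⊢ (s2, bababa, DBZ) ⊢ (s0, ababa, DDBZ) ⊢ (s2, baba, CCDBZ) ⊢ (s0, aba, DBCDBZ) ⊢ (s2, ba, CCBCDBZ) ⊢ (s0, a, DBCBCDBZ) ⊢ (s2, ε, CCBCBCDBZ)
All input consumed; M is in state s2.

s2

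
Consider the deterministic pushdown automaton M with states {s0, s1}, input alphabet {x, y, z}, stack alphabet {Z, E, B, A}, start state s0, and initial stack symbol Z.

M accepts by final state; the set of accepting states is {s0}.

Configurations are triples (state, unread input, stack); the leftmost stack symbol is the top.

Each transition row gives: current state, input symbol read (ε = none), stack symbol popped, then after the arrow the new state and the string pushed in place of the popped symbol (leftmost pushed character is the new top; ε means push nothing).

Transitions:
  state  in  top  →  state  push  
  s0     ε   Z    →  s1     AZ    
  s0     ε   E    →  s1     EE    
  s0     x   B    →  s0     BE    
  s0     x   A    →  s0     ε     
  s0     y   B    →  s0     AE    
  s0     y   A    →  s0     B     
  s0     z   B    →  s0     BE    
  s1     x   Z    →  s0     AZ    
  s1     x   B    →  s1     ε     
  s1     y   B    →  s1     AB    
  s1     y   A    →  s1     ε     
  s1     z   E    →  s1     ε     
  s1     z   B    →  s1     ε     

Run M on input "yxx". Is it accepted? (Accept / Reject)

Accept

(s0, yxx, Z)
  ε-move, top Z: go to s1, push AZ → (s1, yxx, AZ)
  read y, top A: go to s1, push ε → (s1, xx, Z)
  read x, top Z: go to s0, push AZ → (s0, x, AZ)
  read x, top A: go to s0, push ε → (s0, ε, Z)
All input consumed; state s0 ∈ F.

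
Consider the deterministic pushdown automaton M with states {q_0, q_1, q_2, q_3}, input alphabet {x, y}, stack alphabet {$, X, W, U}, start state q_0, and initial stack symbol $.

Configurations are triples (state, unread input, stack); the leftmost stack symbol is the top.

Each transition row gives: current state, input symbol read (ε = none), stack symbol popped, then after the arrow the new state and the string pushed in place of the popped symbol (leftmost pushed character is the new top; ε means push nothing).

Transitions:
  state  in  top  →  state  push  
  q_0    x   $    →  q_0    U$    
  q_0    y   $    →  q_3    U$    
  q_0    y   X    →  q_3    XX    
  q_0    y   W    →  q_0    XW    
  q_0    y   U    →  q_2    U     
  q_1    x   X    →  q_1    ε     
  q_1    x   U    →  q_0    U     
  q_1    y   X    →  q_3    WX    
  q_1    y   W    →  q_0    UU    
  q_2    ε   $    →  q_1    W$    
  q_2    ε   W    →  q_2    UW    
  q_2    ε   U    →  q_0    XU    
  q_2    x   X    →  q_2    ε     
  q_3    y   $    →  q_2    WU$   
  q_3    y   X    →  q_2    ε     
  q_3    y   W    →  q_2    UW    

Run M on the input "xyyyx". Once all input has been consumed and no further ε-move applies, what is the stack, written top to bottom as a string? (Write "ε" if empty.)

(q_0, xyyyx, $) ⊢ (q_0, yyyx, U$) ⊢ (q_2, yyx, U$) ⊢ (q_0, yyx, XU$) ⊢ (q_3, yx, XXU$) ⊢ (q_2, x, XU$) ⊢ (q_2, ε, U$) ⊢ (q_0, ε, XU$)
All input consumed in state q_0 with stack XU$.

XU$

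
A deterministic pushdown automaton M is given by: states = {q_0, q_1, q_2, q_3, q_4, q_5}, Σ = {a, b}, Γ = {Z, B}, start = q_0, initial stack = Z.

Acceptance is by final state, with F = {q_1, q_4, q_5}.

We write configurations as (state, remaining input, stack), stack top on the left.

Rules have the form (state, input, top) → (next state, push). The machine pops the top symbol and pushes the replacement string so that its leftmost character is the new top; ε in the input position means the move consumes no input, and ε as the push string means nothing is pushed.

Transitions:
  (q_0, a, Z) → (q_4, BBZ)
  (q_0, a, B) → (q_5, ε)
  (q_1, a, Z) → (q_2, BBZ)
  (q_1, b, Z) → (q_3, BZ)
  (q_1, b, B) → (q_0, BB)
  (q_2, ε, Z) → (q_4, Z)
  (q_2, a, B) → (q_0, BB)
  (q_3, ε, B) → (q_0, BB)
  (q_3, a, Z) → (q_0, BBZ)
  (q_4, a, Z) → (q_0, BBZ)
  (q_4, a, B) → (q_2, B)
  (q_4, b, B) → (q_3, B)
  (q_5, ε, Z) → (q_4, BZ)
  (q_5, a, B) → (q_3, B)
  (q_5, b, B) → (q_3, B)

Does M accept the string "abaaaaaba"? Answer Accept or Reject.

(q_0, abaaaaaba, Z) ⊢ (q_4, baaaaaba, BBZ) ⊢ (q_3, aaaaaba, BBZ) ⊢ (q_0, aaaaaba, BBBZ) ⊢ (q_5, aaaaba, BBZ) ⊢ (q_3, aaaba, BBZ) ⊢ (q_0, aaaba, BBBZ) ⊢ (q_5, aaba, BBZ) ⊢ (q_3, aba, BBZ) ⊢ (q_0, aba, BBBZ) ⊢ (q_5, ba, BBZ) ⊢ (q_3, a, BBZ) ⊢ (q_0, a, BBBZ) ⊢ (q_5, ε, BBZ)
All input consumed; state q_5 ∈ F.

Accept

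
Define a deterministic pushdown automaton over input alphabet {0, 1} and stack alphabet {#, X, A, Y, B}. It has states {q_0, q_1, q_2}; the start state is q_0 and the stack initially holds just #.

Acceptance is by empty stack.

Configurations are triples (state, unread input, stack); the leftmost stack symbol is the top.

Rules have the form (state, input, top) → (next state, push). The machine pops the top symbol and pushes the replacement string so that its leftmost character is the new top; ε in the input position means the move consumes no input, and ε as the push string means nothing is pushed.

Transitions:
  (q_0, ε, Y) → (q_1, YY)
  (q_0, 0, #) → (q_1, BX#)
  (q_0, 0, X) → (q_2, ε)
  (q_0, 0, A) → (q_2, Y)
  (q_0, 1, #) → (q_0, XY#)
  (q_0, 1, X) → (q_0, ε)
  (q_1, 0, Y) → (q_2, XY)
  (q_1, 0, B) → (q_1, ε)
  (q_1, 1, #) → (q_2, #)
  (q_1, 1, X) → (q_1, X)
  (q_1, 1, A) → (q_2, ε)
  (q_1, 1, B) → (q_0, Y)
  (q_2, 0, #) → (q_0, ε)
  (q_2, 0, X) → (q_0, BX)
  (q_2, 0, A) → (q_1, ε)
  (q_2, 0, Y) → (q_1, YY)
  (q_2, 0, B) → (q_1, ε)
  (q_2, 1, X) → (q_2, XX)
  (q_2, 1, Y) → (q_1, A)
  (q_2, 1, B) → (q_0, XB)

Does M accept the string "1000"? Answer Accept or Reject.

(q_0, 1000, #)
  read 1, top #: go to q_0, push XY# → (q_0, 000, XY#)
  read 0, top X: go to q_2, push ε → (q_2, 00, Y#)
  read 0, top Y: go to q_1, push YY → (q_1, 0, YY#)
  read 0, top Y: go to q_2, push XY → (q_2, ε, XYY#)
All input consumed; stack is XYY#, not empty, and no further ε-move applies.

Reject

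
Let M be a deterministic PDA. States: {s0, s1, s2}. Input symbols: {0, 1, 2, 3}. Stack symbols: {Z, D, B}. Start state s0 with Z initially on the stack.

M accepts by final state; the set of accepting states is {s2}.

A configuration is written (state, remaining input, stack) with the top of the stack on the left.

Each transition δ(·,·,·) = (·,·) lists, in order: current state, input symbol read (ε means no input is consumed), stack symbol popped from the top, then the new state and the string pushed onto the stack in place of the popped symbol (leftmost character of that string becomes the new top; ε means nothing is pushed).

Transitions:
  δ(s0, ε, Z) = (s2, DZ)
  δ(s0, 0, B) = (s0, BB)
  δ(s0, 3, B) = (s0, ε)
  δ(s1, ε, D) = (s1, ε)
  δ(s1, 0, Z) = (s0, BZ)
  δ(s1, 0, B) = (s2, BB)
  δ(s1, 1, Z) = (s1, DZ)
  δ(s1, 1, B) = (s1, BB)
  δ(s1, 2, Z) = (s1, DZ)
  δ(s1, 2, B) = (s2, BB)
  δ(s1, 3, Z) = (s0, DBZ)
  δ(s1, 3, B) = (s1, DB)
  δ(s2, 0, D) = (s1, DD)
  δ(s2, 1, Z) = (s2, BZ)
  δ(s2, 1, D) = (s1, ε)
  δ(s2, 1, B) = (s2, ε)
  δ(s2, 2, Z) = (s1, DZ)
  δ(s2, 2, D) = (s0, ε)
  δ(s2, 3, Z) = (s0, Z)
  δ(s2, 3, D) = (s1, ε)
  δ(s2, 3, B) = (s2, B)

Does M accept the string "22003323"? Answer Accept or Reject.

(s0, 22003323, Z)
  ε-move, top Z: go to s2, push DZ → (s2, 22003323, DZ)
  read 2, top D: go to s0, push ε → (s0, 2003323, Z)
  ε-move, top Z: go to s2, push DZ → (s2, 2003323, DZ)
  read 2, top D: go to s0, push ε → (s0, 003323, Z)
  ε-move, top Z: go to s2, push DZ → (s2, 003323, DZ)
  read 0, top D: go to s1, push DD → (s1, 03323, DDZ)
  ε-move, top D: go to s1, push ε → (s1, 03323, DZ)
  ε-move, top D: go to s1, push ε → (s1, 03323, Z)
  read 0, top Z: go to s0, push BZ → (s0, 3323, BZ)
  read 3, top B: go to s0, push ε → (s0, 323, Z)
  ε-move, top Z: go to s2, push DZ → (s2, 323, DZ)
  read 3, top D: go to s1, push ε → (s1, 23, Z)
  read 2, top Z: go to s1, push DZ → (s1, 3, DZ)
  ε-move, top D: go to s1, push ε → (s1, 3, Z)
  read 3, top Z: go to s0, push DBZ → (s0, ε, DBZ)
All input consumed; state s0 ∉ F and no further ε-move applies.

Reject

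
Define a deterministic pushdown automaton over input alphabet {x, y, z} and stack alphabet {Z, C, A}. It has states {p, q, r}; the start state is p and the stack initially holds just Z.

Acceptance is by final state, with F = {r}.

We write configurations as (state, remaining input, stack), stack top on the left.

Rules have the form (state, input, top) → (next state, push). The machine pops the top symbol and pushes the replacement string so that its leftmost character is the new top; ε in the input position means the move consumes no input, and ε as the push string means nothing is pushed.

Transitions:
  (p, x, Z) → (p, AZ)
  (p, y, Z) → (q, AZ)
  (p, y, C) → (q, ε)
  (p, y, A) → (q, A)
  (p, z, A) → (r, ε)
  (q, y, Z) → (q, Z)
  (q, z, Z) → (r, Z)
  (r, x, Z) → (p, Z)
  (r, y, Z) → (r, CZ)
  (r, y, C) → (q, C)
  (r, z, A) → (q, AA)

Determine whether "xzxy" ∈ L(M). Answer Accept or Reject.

(p, xzxy, Z)
  read x, top Z: go to p, push AZ → (p, zxy, AZ)
  read z, top A: go to r, push ε → (r, xy, Z)
  read x, top Z: go to p, push Z → (p, y, Z)
  read y, top Z: go to q, push AZ → (q, ε, AZ)
All input consumed; state q ∉ F and no further ε-move applies.

Reject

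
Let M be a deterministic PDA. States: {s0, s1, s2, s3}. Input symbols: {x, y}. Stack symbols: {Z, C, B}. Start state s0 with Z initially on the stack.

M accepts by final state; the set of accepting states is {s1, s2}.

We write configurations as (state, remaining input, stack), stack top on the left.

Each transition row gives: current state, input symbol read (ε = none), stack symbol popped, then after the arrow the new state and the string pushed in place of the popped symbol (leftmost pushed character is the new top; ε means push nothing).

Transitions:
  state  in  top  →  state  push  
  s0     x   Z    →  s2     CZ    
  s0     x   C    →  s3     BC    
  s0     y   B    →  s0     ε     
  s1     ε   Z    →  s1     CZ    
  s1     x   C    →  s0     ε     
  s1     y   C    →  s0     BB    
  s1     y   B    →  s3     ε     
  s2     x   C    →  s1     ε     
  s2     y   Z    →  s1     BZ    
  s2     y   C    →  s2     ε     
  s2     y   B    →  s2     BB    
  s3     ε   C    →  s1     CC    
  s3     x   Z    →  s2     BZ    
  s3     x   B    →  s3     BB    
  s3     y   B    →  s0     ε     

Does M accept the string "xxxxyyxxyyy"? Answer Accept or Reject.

(s0, xxxxyyxxyyy, Z)
  read x, top Z: go to s2, push CZ → (s2, xxxyyxxyyy, CZ)
  read x, top C: go to s1, push ε → (s1, xxyyxxyyy, Z)
  ε-move, top Z: go to s1, push CZ → (s1, xxyyxxyyy, CZ)
  read x, top C: go to s0, push ε → (s0, xyyxxyyy, Z)
  read x, top Z: go to s2, push CZ → (s2, yyxxyyy, CZ)
  read y, top C: go to s2, push ε → (s2, yxxyyy, Z)
  read y, top Z: go to s1, push BZ → (s1, xxyyy, BZ)
No transition applies at (s1, xxyyy, BZ); input not fully consumed.

Reject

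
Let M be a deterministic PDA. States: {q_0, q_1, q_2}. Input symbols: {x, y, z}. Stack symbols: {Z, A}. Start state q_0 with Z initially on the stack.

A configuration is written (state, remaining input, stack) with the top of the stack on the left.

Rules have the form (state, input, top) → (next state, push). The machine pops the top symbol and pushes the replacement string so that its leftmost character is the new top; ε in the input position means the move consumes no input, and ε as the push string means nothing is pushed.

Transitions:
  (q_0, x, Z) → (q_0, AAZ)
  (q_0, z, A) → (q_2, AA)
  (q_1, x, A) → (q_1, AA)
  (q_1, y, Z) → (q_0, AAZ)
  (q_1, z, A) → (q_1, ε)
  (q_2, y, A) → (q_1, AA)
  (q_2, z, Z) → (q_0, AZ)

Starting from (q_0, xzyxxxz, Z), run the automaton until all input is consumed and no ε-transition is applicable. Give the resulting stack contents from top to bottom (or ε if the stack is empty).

(q_0, xzyxxxz, Z)
  read x, top Z: go to q_0, push AAZ → (q_0, zyxxxz, AAZ)
  read z, top A: go to q_2, push AA → (q_2, yxxxz, AAAZ)
  read y, top A: go to q_1, push AA → (q_1, xxxz, AAAAZ)
  read x, top A: go to q_1, push AA → (q_1, xxz, AAAAAZ)
  read x, top A: go to q_1, push AA → (q_1, xz, AAAAAAZ)
  read x, top A: go to q_1, push AA → (q_1, z, AAAAAAAZ)
  read z, top A: go to q_1, push ε → (q_1, ε, AAAAAAZ)
All input consumed in state q_1 with stack AAAAAAZ.

AAAAAAZ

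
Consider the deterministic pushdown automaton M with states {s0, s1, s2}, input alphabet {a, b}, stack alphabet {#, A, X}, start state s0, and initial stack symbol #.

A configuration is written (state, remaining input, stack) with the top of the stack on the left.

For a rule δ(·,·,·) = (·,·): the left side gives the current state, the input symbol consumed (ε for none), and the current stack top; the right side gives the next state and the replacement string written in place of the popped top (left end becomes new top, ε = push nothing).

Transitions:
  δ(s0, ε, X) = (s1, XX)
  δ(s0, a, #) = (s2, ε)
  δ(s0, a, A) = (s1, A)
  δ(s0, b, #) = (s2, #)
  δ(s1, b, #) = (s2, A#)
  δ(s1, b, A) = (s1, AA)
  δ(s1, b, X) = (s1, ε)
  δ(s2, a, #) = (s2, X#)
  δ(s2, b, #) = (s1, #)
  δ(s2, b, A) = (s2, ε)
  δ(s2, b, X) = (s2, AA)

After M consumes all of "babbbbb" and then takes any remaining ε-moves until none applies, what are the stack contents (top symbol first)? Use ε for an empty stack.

(s0, babbbbb, #)
  read b, top #: go to s2, push # → (s2, abbbbb, #)
  read a, top #: go to s2, push X# → (s2, bbbbb, X#)
  read b, top X: go to s2, push AA → (s2, bbbb, AA#)
  read b, top A: go to s2, push ε → (s2, bbb, A#)
  read b, top A: go to s2, push ε → (s2, bb, #)
  read b, top #: go to s1, push # → (s1, b, #)
  read b, top #: go to s2, push A# → (s2, ε, A#)
All input consumed in state s2 with stack A#.

A#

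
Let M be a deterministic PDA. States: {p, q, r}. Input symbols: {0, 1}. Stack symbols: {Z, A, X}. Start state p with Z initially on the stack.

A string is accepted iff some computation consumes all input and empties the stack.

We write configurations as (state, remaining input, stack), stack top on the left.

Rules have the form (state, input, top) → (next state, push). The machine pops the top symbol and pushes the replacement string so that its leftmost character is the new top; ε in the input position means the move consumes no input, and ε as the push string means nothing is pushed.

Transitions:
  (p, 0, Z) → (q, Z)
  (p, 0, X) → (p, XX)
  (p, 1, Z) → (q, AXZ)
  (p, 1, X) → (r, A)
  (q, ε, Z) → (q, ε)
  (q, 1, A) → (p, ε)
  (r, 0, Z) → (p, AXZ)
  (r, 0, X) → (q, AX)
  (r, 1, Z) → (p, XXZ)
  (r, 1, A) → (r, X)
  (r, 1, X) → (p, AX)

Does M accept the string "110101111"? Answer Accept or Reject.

Reject

(p, 110101111, Z)
  read 1, top Z: go to q, push AXZ → (q, 10101111, AXZ)
  read 1, top A: go to p, push ε → (p, 0101111, XZ)
  read 0, top X: go to p, push XX → (p, 101111, XXZ)
  read 1, top X: go to r, push A → (r, 01111, AXZ)
No transition applies at (r, 01111, AXZ); input not fully consumed.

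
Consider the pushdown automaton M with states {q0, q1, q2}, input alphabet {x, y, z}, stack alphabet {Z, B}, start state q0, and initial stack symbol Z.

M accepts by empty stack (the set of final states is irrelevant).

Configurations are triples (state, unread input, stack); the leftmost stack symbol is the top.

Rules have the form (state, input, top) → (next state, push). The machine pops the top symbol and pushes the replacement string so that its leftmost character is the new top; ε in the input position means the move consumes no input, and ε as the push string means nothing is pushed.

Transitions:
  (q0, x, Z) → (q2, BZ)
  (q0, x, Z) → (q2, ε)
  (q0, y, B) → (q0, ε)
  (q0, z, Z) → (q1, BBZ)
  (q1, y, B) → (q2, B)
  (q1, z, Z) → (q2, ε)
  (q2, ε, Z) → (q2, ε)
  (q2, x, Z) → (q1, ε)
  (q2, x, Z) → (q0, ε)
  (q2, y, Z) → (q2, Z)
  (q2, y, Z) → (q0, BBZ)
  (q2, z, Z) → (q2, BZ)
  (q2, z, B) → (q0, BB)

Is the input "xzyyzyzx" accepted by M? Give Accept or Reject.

Reject

No computation consumes all input and empties the stack.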